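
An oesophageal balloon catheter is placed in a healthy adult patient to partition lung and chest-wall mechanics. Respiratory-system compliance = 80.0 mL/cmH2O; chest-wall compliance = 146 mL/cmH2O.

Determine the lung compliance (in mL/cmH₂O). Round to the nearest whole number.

1/CL = 1/Crs − 1/Ccw.
1/CL = 1/80.0 − 1/146 = 0.005651.
CL = 176.96 mL/cmH2O.

177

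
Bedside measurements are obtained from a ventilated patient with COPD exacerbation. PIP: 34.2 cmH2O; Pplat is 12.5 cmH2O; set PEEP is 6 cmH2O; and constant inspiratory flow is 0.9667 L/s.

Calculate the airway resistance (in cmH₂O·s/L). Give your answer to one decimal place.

Raw = (PIP − Pplat) / flow = (34.2 − 12.5) / 0.9667 = 21.7 / 0.9667 = 22.448 cmH2O·s/L.

22.4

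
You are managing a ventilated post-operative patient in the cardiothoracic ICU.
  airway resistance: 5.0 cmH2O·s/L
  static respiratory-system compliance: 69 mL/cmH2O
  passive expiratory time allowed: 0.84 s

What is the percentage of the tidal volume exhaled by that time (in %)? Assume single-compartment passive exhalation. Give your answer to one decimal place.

τ = R × C = 5.0 × 69 mL/cmH2O = 5.0 × 0.069 L/cmH2O = 0.345 s.
Passive exhalation: V(t)/V₀ = e^(−t/τ) = e^(−0.84/0.345) = 0.08762.
Fraction exhaled = 1 − 0.08762 = 0.9124 → 91.24%.

91.2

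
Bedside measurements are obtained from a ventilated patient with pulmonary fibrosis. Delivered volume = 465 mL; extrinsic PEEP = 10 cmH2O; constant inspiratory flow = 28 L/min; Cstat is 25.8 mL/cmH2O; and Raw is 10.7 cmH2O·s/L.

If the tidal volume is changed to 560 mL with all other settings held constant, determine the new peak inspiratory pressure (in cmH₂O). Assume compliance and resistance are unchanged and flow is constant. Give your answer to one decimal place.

36.7

Flow: 28 L/min ÷ 60 = 0.4667 L/s.
PIP = Vt/C + R·V̇ + PEEP (constant-flow equation of motion).
Only the elastic term changes: ΔPIP = ΔVt / C = (560 − 465) / 25.8 = 3.682 cmH2O.
Original PIP = 465/25.8 + 10.7×0.4667 + 10 = 33.017 cmH2O; new PIP = 33.017 + (3.682) = 36.699 cmH2O.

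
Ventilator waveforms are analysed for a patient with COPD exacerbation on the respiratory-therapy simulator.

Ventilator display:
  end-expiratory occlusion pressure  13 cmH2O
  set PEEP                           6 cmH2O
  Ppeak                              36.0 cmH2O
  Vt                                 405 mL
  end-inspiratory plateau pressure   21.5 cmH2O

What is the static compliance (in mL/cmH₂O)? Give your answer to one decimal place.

47.6

End-expiratory occlusion gives total PEEP = 13 cmH2O (intrinsic PEEP = 13 − 6 = 7). Use total PEEP for the elastic gradient.
Cstat = Vt / (Pplat − PEEPtotal) = 405 / (21.5 − 13) = 405 / 8.5 = 47.647 mL/cmH2O.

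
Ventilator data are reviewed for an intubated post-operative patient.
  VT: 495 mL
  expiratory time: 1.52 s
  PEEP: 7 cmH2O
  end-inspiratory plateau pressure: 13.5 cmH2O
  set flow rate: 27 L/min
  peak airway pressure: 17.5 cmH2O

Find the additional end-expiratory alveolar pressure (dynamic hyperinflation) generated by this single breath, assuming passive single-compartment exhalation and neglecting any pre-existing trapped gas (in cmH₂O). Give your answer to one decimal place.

0.7

Flow: 27 L/min ÷ 60 = 0.45 L/s.
R = (PIP − Pplat)/V̇ = (17.5 − 13.5) / 0.45 = 4.0/0.45 = 8.889 cmH2O·s/L.
C = Vt/(Pplat − PEEP) = 495.0 / (13.5 − 7) = 495.0/6.5 = 76.154 mL/cmH2O.
τ = R × C = 8.889 × 0.07615 L/cmH2O = 0.6769 s.
Fraction remaining = e^(−Te/τ) = e^(−1.52/0.6769) = 0.1059; trapped volume = 495.0 × 0.1059 = 52.421 mL.
Additional alveolar pressure from trapping ≈ V_trapped / C = 52.421 / 76.154 = 0.6884 cmH2O.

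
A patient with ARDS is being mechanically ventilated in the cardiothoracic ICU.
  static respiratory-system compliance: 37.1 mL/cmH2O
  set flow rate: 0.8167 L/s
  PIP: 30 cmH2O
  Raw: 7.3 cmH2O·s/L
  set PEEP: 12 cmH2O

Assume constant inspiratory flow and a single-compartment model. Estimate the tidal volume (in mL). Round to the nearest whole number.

Equation of motion (constant flow): PIP = Vt/C + R·V̇ + PEEP.
Vt/C = PIP − R·V̇ − PEEP = 30 − 5.962 − 12 = 12.038 cmH2O.
Vt = C × 12.038 = 37.1 × 12.038 = 446.61 mL.

447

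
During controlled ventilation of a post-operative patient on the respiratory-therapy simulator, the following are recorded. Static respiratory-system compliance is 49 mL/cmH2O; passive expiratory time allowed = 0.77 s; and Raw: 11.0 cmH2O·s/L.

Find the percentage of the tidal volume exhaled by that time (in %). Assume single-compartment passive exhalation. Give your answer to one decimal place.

τ = R × C = 11.0 × 49 mL/cmH2O = 11.0 × 0.049 L/cmH2O = 0.539 s.
Passive exhalation: V(t)/V₀ = e^(−t/τ) = e^(−0.77/0.539) = 0.2397.
Fraction exhaled = 1 − 0.2397 = 0.7603 → 76.03%.

76.0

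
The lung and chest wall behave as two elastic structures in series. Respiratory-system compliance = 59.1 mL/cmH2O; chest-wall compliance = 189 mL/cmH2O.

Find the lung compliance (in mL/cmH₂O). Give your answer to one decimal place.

1/CL = 1/Crs − 1/Ccw.
1/CL = 1/59.1 − 1/189 = 0.01163.
CL = 85.985 mL/cmH2O.

86.0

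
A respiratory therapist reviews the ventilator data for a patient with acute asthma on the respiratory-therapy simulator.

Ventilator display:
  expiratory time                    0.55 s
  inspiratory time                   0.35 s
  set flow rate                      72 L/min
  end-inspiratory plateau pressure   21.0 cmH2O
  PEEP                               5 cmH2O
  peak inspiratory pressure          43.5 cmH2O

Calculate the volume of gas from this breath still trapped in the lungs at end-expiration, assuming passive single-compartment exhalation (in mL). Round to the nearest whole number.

137

Flow: 72 L/min ÷ 60 = 1.2 L/s.
Vt = flow × Ti = 1.2 L/s × 0.35 s × 1000 mL/L = 420.0 mL.
R = (PIP − Pplat)/V̇ = (43.5 − 21.0) / 1.2 = 22.5/1.2 = 18.75 cmH2O·s/L.
C = Vt/(Pplat − PEEP) = 420.0 / (21.0 − 5) = 420.0/16.0 = 26.25 mL/cmH2O.
τ = R × C = 18.75 × 0.02625 L/cmH2O = 0.4922 s.
Fraction remaining = e^(−Te/τ) = e^(−0.55/0.4922) = 0.3271.
Trapped volume = 420.0 × 0.3271 = 137.38 mL.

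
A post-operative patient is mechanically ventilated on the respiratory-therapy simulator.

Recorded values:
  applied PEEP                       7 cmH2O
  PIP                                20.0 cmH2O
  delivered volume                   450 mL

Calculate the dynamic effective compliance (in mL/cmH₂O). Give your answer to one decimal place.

Dynamic compliance = Vt / (PIP − PEEP) = 450 / (20.0 − 7) = 450 / 13.0 = 34.615 mL/cmH2O.

34.6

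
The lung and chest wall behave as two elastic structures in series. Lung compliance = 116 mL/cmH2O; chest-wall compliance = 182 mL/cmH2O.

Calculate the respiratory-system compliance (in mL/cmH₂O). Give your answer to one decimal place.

70.8

Lung and chest wall are elastances in series: 1/Crs = 1/CL + 1/Ccw.
1/Crs = 1/116 + 1/182 = 0.01412.
Crs = 70.822 mL/cmH2O.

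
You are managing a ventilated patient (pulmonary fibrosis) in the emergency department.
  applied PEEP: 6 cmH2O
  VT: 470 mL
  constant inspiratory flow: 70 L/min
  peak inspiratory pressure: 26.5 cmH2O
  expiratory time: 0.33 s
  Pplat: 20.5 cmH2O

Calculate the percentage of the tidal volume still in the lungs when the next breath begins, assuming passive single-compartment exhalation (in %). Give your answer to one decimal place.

13.8

Flow: 70 L/min ÷ 60 = 1.1667 L/s.
R = (PIP − Pplat)/V̇ = (26.5 − 20.5) / 1.1667 = 6.0/1.1667 = 5.143 cmH2O·s/L.
C = Vt/(Pplat − PEEP) = 470.0 / (20.5 − 6) = 470.0/14.5 = 32.414 mL/cmH2O.
τ = R × C = 5.143 × 0.03241 L/cmH2O = 0.1667 s.
Fraction remaining at end-expiration = e^(−Te/τ) = e^(−0.33/0.1667) = 0.1381 → 13.81%.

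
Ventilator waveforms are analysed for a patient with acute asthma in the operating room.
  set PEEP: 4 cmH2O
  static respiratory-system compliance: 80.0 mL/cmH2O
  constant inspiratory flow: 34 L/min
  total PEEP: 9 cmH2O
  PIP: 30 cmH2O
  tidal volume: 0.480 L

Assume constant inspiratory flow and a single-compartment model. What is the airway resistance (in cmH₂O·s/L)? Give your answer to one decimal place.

26.5

Flow: 34 L/min ÷ 60 = 0.5667 L/s.
Total PEEP = 9 cmH2O (set 4 + intrinsic 5); this is the baseline alveolar pressure.
Equation of motion (constant flow): PIP = Vt/C + R·V̇ + PEEP.
R·V̇ = PIP − Vt/C − PEEP = 30 − 480/80.0 − 9 = 30 − 6.0 − 9 = 15.0 cmH2O.
R = 15.0 / 0.5667 = 26.469 cmH2O·s/L.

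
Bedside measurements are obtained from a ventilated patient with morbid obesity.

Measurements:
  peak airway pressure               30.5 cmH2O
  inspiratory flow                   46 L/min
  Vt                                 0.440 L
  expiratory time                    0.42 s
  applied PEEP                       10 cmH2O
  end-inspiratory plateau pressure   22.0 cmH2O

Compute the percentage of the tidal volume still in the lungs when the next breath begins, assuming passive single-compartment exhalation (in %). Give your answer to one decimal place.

35.6

Flow: 46 L/min ÷ 60 = 0.7667 L/s.
R = (PIP − Pplat)/V̇ = (30.5 − 22.0) / 0.7667 = 8.5/0.7667 = 11.086 cmH2O·s/L.
C = Vt/(Pplat − PEEP) = 440.0 / (22.0 − 10) = 440.0/12.0 = 36.667 mL/cmH2O.
τ = R × C = 11.086 × 0.03667 L/cmH2O = 0.4065 s.
Fraction remaining at end-expiration = e^(−Te/τ) = e^(−0.42/0.4065) = 0.3559 → 35.59%.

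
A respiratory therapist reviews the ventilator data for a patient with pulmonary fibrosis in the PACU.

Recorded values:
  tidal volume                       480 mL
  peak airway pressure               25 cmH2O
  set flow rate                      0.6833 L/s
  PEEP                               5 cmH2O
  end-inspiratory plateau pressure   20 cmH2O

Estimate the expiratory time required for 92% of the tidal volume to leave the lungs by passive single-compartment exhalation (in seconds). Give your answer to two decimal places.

R = (PIP − Pplat)/V̇ = (25 − 20) / 0.6833 = 5.0/0.6833 = 7.317 cmH2O·s/L.
C = Vt/(Pplat − PEEP) = 480.0 / (20 − 5) = 480.0/15.0 = 32.0 mL/cmH2O.
τ = R × C = 7.317 × 0.032 L/cmH2O = 0.2341 s.
t = −τ·ln(1 − 0.92) = −0.2341·ln(0.08) = 0.5913 s.

0.59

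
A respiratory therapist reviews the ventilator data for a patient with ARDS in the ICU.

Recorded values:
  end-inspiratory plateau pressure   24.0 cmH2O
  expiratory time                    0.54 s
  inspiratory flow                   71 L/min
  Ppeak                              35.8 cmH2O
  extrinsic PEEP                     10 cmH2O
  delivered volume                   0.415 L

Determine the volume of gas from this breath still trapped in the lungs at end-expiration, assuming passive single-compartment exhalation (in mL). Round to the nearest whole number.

Flow: 71 L/min ÷ 60 = 1.1833 L/s.
R = (PIP − Pplat)/V̇ = (35.8 − 24.0) / 1.1833 = 11.8/1.1833 = 9.972 cmH2O·s/L.
C = Vt/(Pplat − PEEP) = 415.0 / (24.0 − 10) = 415.0/14.0 = 29.643 mL/cmH2O.
τ = R × C = 9.972 × 0.02964 L/cmH2O = 0.2956 s.
Fraction remaining = e^(−Te/τ) = e^(−0.54/0.2956) = 0.1609.
Trapped volume = 415.0 × 0.1609 = 66.774 mL.

67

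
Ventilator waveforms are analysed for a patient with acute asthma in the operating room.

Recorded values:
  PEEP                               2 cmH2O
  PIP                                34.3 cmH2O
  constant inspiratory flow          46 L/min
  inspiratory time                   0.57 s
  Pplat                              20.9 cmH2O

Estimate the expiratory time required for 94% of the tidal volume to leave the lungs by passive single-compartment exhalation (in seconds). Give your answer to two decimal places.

1.14

Flow: 46 L/min ÷ 60 = 0.7667 L/s.
Vt = flow × Ti = 0.7667 L/s × 0.57 s × 1000 mL/L = 437.02 mL.
R = (PIP − Pplat)/V̇ = (34.3 − 20.9) / 0.7667 = 13.4/0.7667 = 17.478 cmH2O·s/L.
C = Vt/(Pplat − PEEP) = 437.02 / (20.9 − 2) = 437.02/18.9 = 23.123 mL/cmH2O.
τ = R × C = 17.478 × 0.02312 L/cmH2O = 0.4041 s.
t = −τ·ln(1 − 0.94) = −0.4041·ln(0.06) = 1.137 s.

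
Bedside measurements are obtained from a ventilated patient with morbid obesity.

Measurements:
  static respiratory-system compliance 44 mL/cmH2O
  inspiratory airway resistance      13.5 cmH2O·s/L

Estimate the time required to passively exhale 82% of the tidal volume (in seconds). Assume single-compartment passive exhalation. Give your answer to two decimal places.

1.02

τ = R × C = 13.5 × 44 mL/cmH2O = 13.5 × 0.044 L/cmH2O = 0.594 s.
Exhaled fraction f = 1 − e^(−t/τ) → t = −τ·ln(1 − f) = −0.594·ln(0.18) = 1.019 s.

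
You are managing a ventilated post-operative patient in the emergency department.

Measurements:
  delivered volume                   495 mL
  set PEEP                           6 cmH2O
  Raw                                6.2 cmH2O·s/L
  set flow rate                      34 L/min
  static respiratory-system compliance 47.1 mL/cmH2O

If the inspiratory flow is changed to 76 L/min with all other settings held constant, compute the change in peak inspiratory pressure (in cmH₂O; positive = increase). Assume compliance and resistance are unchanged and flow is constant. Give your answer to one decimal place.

4.3

Flow: 34 L/min ÷ 60 = 0.5667 L/s.
New flow: 76 L/min ÷ 60 = 1.2667 L/s.
PIP = Vt/C + R·V̇ + PEEP (constant-flow equation of motion).
Only the resistive term changes: ΔPIP = R × ΔV̇ = 6.2 × (1.2667 − 0.5667) = 6.2 × 0.7 = 4.34 cmH2O.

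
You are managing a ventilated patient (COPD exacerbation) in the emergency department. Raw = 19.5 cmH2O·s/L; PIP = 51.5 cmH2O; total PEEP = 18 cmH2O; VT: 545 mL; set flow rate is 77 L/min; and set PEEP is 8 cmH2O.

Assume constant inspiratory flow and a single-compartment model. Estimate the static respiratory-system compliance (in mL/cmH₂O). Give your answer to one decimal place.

Flow: 77 L/min ÷ 60 = 1.2833 L/s.
Total PEEP = 18 cmH2O (set 8 + intrinsic 10); this is the baseline alveolar pressure.
Equation of motion (constant flow): PIP = Vt/C + R·V̇ + PEEP.
Vt/C = PIP − R·V̇ − PEEP = 51.5 − 19.5×1.2833 − 18 = 51.5 − 25.024 − 18 = 8.476 cmH2O.
C = Vt / 8.476 = 545 / 8.476 = 64.299 mL/cmH2O.

64.3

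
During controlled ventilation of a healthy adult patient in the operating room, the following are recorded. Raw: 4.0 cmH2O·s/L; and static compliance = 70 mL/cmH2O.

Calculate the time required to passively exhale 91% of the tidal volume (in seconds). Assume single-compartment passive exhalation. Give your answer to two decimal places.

τ = R × C = 4.0 × 70 mL/cmH2O = 4.0 × 0.070 L/cmH2O = 0.28 s.
Exhaled fraction f = 1 − e^(−t/τ) → t = −τ·ln(1 − f) = −0.28·ln(0.09) = 0.6742 s.

0.67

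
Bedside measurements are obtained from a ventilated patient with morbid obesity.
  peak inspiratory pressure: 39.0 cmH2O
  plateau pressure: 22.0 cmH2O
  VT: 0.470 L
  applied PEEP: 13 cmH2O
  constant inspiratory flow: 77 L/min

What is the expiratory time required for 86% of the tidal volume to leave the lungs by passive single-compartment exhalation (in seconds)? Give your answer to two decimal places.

1.36

Flow: 77 L/min ÷ 60 = 1.2833 L/s.
R = (PIP − Pplat)/V̇ = (39.0 − 22.0) / 1.2833 = 17.0/1.2833 = 13.247 cmH2O·s/L.
C = Vt/(Pplat − PEEP) = 470.0 / (22.0 − 13) = 470.0/9.0 = 52.222 mL/cmH2O.
τ = R × C = 13.247 × 0.05222 L/cmH2O = 0.6918 s.
t = −τ·ln(1 − 0.86) = −0.6918·ln(0.14) = 1.36 s.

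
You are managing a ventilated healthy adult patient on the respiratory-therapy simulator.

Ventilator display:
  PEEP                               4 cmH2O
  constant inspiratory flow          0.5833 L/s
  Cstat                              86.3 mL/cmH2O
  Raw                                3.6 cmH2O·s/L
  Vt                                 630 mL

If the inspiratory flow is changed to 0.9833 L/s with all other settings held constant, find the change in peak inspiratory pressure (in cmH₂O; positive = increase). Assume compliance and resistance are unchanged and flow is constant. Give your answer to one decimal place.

PIP = Vt/C + R·V̇ + PEEP (constant-flow equation of motion).
Only the resistive term changes: ΔPIP = R × ΔV̇ = 3.6 × (0.9833 − 0.5833) = 3.6 × 0.4 = 1.44 cmH2O.

1.4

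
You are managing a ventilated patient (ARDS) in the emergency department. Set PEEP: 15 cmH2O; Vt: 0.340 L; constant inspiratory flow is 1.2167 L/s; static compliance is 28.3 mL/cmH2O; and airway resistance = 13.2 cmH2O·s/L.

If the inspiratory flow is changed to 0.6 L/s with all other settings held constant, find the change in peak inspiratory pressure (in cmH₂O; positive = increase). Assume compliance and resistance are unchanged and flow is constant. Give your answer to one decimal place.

PIP = Vt/C + R·V̇ + PEEP (constant-flow equation of motion).
Only the resistive term changes: ΔPIP = R × ΔV̇ = 13.2 × (0.6 − 1.2167) = 13.2 × -0.6167 = -8.14 cmH2O.

-8.1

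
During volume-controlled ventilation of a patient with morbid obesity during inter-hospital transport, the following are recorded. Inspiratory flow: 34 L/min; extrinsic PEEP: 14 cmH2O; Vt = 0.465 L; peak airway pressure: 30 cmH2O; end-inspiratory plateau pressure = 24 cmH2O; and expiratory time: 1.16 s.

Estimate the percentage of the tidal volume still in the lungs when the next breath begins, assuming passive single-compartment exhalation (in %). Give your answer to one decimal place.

Flow: 34 L/min ÷ 60 = 0.5667 L/s.
R = (PIP − Pplat)/V̇ = (30 − 24) / 0.5667 = 6.0/0.5667 = 10.588 cmH2O·s/L.
C = Vt/(Pplat − PEEP) = 465.0 / (24 − 14) = 465.0/10.0 = 46.5 mL/cmH2O.
τ = R × C = 10.588 × 0.0465 L/cmH2O = 0.4923 s.
Fraction remaining at end-expiration = e^(−Te/τ) = e^(−1.16/0.4923) = 0.09477 → 9.477%.

9.5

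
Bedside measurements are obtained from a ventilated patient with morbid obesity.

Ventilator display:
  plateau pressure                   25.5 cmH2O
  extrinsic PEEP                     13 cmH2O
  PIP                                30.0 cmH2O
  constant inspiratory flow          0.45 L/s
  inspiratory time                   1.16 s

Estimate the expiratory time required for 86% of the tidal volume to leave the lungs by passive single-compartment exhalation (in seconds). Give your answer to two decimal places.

Vt = flow × Ti = 0.45 L/s × 1.16 s × 1000 mL/L = 522.0 mL.
R = (PIP − Pplat)/V̇ = (30.0 − 25.5) / 0.45 = 4.5/0.45 = 10.0 cmH2O·s/L.
C = Vt/(Pplat − PEEP) = 522.0 / (25.5 − 13) = 522.0/12.5 = 41.76 mL/cmH2O.
τ = R × C = 10.0 × 0.04176 L/cmH2O = 0.4176 s.
t = −τ·ln(1 − 0.86) = −0.4176·ln(0.14) = 0.821 s.

0.82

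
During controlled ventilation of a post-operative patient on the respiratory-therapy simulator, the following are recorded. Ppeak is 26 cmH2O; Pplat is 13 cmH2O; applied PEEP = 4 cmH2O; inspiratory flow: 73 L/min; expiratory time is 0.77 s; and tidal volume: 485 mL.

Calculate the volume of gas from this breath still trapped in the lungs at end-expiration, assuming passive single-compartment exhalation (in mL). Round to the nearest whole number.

127

Flow: 73 L/min ÷ 60 = 1.2167 L/s.
R = (PIP − Pplat)/V̇ = (26 − 13) / 1.2167 = 13.0/1.2167 = 10.685 cmH2O·s/L.
C = Vt/(Pplat − PEEP) = 485.0 / (13 − 4) = 485.0/9.0 = 53.889 mL/cmH2O.
τ = R × C = 10.685 × 0.05389 L/cmH2O = 0.5758 s.
Fraction remaining = e^(−Te/τ) = e^(−0.77/0.5758) = 0.2626.
Trapped volume = 485.0 × 0.2626 = 127.36 mL.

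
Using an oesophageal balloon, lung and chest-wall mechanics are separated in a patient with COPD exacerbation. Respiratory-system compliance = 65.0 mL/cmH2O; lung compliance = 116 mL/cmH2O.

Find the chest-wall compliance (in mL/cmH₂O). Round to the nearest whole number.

148

1/Ccw = 1/Crs − 1/CL.
1/Ccw = 1/65.0 − 1/116 = 0.006764.
Ccw = 147.84 mL/cmH2O.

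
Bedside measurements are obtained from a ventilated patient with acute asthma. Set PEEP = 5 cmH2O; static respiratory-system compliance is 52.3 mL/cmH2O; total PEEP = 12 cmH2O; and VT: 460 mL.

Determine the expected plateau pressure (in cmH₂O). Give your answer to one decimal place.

End-expiratory occlusion gives total PEEP = 12 cmH2O (intrinsic PEEP = 12 − 5 = 7). Use total PEEP for the elastic gradient.
Pplat = PEEPtotal + Vt / Cstat = 12 + 460 / 52.3 = 12 + 8.795 = 20.795 cmH2O.

20.8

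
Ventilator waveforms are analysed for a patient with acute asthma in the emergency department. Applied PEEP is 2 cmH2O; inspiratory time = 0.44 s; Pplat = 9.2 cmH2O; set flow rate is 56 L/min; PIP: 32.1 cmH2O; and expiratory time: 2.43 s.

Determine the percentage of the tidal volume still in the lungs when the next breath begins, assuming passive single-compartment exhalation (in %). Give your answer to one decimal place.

17.6

Flow: 56 L/min ÷ 60 = 0.9333 L/s.
Vt = flow × Ti = 0.9333 L/s × 0.44 s × 1000 mL/L = 410.65 mL.
R = (PIP − Pplat)/V̇ = (32.1 − 9.2) / 0.9333 = 22.9/0.9333 = 24.537 cmH2O·s/L.
C = Vt/(Pplat − PEEP) = 410.65 / (9.2 − 2) = 410.65/7.2 = 57.035 mL/cmH2O.
τ = R × C = 24.537 × 0.05704 L/cmH2O = 1.4 s.
Fraction remaining at end-expiration = e^(−Te/τ) = e^(−2.43/1.4) = 0.1763 → 17.63%.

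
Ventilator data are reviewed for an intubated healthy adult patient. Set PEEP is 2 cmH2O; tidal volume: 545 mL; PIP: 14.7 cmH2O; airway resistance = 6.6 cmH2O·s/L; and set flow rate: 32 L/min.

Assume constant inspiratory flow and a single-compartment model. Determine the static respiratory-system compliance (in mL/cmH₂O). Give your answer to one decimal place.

59.4

Flow: 32 L/min ÷ 60 = 0.5333 L/s.
Equation of motion (constant flow): PIP = Vt/C + R·V̇ + PEEP.
Vt/C = PIP − R·V̇ − PEEP = 14.7 − 6.6×0.5333 − 2 = 14.7 − 3.52 − 2 = 9.18 cmH2O.
C = Vt / 9.18 = 545 / 9.18 = 59.368 mL/cmH2O.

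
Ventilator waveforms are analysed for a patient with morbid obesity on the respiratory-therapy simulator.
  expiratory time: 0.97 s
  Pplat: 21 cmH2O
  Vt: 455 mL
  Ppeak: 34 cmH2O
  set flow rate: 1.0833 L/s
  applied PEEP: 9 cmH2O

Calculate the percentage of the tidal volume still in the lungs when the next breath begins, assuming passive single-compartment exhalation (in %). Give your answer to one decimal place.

11.9

R = (PIP − Pplat)/V̇ = (34 − 21) / 1.0833 = 13.0/1.0833 = 12.0 cmH2O·s/L.
C = Vt/(Pplat − PEEP) = 455.0 / (21 − 9) = 455.0/12.0 = 37.917 mL/cmH2O.
τ = R × C = 12.0 × 0.03792 L/cmH2O = 0.455 s.
Fraction remaining at end-expiration = e^(−Te/τ) = e^(−0.97/0.455) = 0.1186 → 11.86%.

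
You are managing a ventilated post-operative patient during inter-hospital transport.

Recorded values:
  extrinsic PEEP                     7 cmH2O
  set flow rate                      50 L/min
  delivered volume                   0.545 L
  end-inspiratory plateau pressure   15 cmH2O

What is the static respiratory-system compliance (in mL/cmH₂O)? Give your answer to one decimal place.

68.1

Cstat = Vt / (Pplat − PEEP) = 545 / (15 − 7) = 545 / 8.0 = 68.125 mL/cmH2O.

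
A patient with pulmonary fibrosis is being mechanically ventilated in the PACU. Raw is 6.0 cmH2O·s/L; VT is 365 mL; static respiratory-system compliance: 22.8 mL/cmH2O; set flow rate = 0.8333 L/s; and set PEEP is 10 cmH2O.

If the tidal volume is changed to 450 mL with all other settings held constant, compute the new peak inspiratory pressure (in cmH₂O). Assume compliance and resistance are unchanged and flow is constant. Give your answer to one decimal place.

34.7

PIP = Vt/C + R·V̇ + PEEP (constant-flow equation of motion).
Only the elastic term changes: ΔPIP = ΔVt / C = (450 − 365) / 22.8 = 3.728 cmH2O.
Original PIP = 365/22.8 + 6.0×0.8333 + 10 = 31.009 cmH2O; new PIP = 31.009 + (3.728) = 34.737 cmH2O.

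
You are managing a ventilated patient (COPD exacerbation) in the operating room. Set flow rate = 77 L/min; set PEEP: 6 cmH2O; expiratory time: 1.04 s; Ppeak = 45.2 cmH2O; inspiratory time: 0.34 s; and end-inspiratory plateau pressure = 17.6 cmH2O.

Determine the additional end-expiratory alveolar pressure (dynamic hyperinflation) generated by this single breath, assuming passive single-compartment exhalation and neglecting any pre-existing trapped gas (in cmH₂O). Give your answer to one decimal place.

3.2

Flow: 77 L/min ÷ 60 = 1.2833 L/s.
Vt = flow × Ti = 1.2833 L/s × 0.34 s × 1000 mL/L = 436.32 mL.
R = (PIP − Pplat)/V̇ = (45.2 − 17.6) / 1.2833 = 27.6/1.2833 = 21.507 cmH2O·s/L.
C = Vt/(Pplat − PEEP) = 436.32 / (17.6 − 6) = 436.32/11.6 = 37.614 mL/cmH2O.
τ = R × C = 21.507 × 0.03761 L/cmH2O = 0.8089 s.
Fraction remaining = e^(−Te/τ) = e^(−1.04/0.8089) = 0.2765; trapped volume = 436.32 × 0.2765 = 120.64 mL.
Additional alveolar pressure from trapping ≈ V_trapped / C = 120.64 / 37.614 = 3.207 cmH2O.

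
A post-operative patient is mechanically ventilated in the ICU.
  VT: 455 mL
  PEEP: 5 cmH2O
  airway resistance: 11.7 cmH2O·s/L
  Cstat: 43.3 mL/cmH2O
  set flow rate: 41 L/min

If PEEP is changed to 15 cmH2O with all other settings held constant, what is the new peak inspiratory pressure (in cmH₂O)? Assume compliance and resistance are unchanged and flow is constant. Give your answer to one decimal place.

33.5

Flow: 41 L/min ÷ 60 = 0.6833 L/s.
PIP = Vt/C + R·V̇ + PEEP (constant-flow equation of motion).
Only the baseline term changes: ΔPIP = ΔPEEP = 15 − 5 = 10.0 cmH2O.
Original PIP = 455/43.3 + 11.7×0.6833 + 5 = 23.503 cmH2O; new PIP = 23.503 + (10.0) = 33.503 cmH2O.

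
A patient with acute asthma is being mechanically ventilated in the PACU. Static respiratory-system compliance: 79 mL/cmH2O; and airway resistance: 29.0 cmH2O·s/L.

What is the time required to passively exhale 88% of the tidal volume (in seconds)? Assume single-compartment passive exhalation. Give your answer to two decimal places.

τ = R × C = 29.0 × 79 mL/cmH2O = 29.0 × 0.079 L/cmH2O = 2.291 s.
Exhaled fraction f = 1 − e^(−t/τ) → t = −τ·ln(1 − f) = −2.291·ln(0.12) = 4.858 s.

4.86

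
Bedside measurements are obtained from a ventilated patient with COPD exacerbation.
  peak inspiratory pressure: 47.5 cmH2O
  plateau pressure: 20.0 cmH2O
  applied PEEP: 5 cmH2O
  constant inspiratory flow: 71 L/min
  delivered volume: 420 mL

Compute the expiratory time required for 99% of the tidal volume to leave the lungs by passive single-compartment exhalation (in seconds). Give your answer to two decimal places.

3.00

Flow: 71 L/min ÷ 60 = 1.1833 L/s.
R = (PIP − Pplat)/V̇ = (47.5 − 20.0) / 1.1833 = 27.5/1.1833 = 23.24 cmH2O·s/L.
C = Vt/(Pplat − PEEP) = 420.0 / (20.0 − 5) = 420.0/15.0 = 28.0 mL/cmH2O.
τ = R × C = 23.24 × 0.028 L/cmH2O = 0.6507 s.
t = −τ·ln(1 − 0.99) = −0.6507·ln(0.01) = 2.997 s.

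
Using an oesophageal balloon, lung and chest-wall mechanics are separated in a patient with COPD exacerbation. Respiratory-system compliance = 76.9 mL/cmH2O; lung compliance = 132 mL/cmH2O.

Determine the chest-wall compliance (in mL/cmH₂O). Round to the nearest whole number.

1/Ccw = 1/Crs − 1/CL.
1/Ccw = 1/76.9 − 1/132 = 0.005428.
Ccw = 184.23 mL/cmH2O.

184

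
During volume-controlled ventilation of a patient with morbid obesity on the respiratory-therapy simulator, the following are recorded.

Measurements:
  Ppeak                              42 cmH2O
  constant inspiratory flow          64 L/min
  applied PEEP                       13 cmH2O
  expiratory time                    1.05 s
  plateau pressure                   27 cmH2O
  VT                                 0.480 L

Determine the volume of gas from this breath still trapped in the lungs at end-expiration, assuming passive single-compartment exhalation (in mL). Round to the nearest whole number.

54

Flow: 64 L/min ÷ 60 = 1.0667 L/s.
R = (PIP − Pplat)/V̇ = (42 − 27) / 1.0667 = 15.0/1.0667 = 14.062 cmH2O·s/L.
C = Vt/(Pplat − PEEP) = 480.0 / (27 − 13) = 480.0/14.0 = 34.286 mL/cmH2O.
τ = R × C = 14.062 × 0.03429 L/cmH2O = 0.4822 s.
Fraction remaining = e^(−Te/τ) = e^(−1.05/0.4822) = 0.1133.
Trapped volume = 480.0 × 0.1133 = 54.384 mL.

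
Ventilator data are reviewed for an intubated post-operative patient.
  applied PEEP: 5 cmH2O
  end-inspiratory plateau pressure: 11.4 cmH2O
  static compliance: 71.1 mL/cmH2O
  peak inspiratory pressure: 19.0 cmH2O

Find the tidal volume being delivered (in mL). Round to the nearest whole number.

Vt = Cstat × (Pplat − PEEP) = 71.1 × (11.4 − 5) = 71.1 × 6.4 = 455.04 mL.

455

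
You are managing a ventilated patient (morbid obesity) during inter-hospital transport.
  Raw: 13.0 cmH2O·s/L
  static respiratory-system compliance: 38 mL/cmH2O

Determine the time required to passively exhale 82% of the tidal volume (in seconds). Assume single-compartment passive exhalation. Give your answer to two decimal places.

0.85

τ = R × C = 13.0 × 38 mL/cmH2O = 13.0 × 0.038 L/cmH2O = 0.494 s.
Exhaled fraction f = 1 − e^(−t/τ) → t = −τ·ln(1 − f) = −0.494·ln(0.18) = 0.8471 s.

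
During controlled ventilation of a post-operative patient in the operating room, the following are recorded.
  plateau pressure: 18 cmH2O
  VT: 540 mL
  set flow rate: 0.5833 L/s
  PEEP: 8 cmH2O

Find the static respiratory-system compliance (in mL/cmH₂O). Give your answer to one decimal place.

54.0

Cstat = Vt / (Pplat − PEEP) = 540 / (18 − 8) = 540 / 10.0 = 54.0 mL/cmH2O.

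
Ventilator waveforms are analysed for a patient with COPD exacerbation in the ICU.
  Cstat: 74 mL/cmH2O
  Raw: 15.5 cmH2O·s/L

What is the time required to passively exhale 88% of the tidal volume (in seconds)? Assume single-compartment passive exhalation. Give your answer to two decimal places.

2.43

τ = R × C = 15.5 × 74 mL/cmH2O = 15.5 × 0.074 L/cmH2O = 1.147 s.
Exhaled fraction f = 1 − e^(−t/τ) → t = −τ·ln(1 − f) = −1.147·ln(0.12) = 2.432 s.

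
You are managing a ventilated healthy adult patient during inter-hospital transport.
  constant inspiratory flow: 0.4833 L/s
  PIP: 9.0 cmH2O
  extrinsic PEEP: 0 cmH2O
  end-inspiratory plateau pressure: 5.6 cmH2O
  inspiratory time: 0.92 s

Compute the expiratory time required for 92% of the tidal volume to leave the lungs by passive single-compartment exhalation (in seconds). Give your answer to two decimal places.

Vt = flow × Ti = 0.4833 L/s × 0.92 s × 1000 mL/L = 444.64 mL.
R = (PIP − Pplat)/V̇ = (9.0 − 5.6) / 0.4833 = 3.4/0.4833 = 7.035 cmH2O·s/L.
C = Vt/(Pplat − PEEP) = 444.64 / (5.6 − 0) = 444.64/5.6 = 79.4 mL/cmH2O.
τ = R × C = 7.035 × 0.0794 L/cmH2O = 0.5586 s.
t = −τ·ln(1 − 0.92) = −0.5586·ln(0.08) = 1.411 s.

1.41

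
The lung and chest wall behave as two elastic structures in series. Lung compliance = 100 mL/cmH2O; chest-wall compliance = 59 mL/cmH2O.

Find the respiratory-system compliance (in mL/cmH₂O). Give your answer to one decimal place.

Lung and chest wall are elastances in series: 1/Crs = 1/CL + 1/Ccw.
1/Crs = 1/100 + 1/59 = 0.02695.
Crs = 37.106 mL/cmH2O.

37.1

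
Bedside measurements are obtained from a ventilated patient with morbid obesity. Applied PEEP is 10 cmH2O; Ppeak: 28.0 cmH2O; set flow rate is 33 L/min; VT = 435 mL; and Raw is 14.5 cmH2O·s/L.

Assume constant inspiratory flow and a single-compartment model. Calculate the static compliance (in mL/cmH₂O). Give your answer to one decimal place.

43.4

Flow: 33 L/min ÷ 60 = 0.55 L/s.
Equation of motion (constant flow): PIP = Vt/C + R·V̇ + PEEP.
Vt/C = PIP − R·V̇ − PEEP = 28.0 − 14.5×0.55 − 10 = 28.0 − 7.975 − 10 = 10.025 cmH2O.
C = Vt / 10.025 = 435 / 10.025 = 43.392 mL/cmH2O.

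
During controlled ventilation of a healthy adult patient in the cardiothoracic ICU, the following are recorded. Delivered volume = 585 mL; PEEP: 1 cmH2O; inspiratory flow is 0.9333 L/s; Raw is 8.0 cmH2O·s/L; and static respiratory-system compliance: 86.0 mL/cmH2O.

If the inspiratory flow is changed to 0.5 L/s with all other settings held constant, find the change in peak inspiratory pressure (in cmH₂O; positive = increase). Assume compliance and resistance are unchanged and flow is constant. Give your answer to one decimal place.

PIP = Vt/C + R·V̇ + PEEP (constant-flow equation of motion).
Only the resistive term changes: ΔPIP = R × ΔV̇ = 8.0 × (0.5 − 0.9333) = 8.0 × -0.4333 = -3.466 cmH2O.

-3.5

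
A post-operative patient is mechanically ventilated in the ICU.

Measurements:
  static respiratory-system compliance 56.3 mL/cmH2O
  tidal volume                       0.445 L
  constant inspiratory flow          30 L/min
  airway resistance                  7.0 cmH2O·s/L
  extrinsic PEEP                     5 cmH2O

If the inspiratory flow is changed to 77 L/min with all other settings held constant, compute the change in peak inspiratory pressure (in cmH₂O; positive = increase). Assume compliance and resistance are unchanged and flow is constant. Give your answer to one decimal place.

Flow: 30 L/min ÷ 60 = 0.5 L/s.
New flow: 77 L/min ÷ 60 = 1.2833 L/s.
PIP = Vt/C + R·V̇ + PEEP (constant-flow equation of motion).
Only the resistive term changes: ΔPIP = R × ΔV̇ = 7.0 × (1.2833 − 0.5) = 7.0 × 0.7833 = 5.483 cmH2O.

5.5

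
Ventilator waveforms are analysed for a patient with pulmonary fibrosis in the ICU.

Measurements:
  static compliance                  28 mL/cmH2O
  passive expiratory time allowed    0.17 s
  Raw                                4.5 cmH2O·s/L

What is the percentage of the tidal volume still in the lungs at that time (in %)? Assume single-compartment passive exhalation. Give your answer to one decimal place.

τ = R × C = 4.5 × 28 mL/cmH2O = 4.5 × 0.028 L/cmH2O = 0.126 s.
Passive exhalation: V(t)/V₀ = e^(−t/τ) = e^(−0.17/0.126) = 0.2594.
Fraction remaining = 0.2594 → 25.94%.

25.9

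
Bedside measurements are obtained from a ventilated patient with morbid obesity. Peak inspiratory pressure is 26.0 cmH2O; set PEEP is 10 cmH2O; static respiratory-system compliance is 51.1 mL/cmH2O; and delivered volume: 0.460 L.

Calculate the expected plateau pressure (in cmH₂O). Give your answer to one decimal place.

19.0

Pplat = PEEP + Vt / Cstat = 10 + 460 / 51.1 = 10 + 9.002 = 19.002 cmH2O.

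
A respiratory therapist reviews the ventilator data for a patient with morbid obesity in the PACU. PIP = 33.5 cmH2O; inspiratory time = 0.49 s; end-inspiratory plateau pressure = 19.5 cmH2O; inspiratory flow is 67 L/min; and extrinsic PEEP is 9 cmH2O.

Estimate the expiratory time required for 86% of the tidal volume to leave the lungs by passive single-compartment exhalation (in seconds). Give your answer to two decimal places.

1.28

Flow: 67 L/min ÷ 60 = 1.1167 L/s.
Vt = flow × Ti = 1.1167 L/s × 0.49 s × 1000 mL/L = 547.18 mL.
R = (PIP − Pplat)/V̇ = (33.5 − 19.5) / 1.1167 = 14.0/1.1167 = 12.537 cmH2O·s/L.
C = Vt/(Pplat − PEEP) = 547.18 / (19.5 − 9) = 547.18/10.5 = 52.112 mL/cmH2O.
τ = R × C = 12.537 × 0.05211 L/cmH2O = 0.6533 s.
t = −τ·ln(1 − 0.86) = −0.6533·ln(0.14) = 1.284 s.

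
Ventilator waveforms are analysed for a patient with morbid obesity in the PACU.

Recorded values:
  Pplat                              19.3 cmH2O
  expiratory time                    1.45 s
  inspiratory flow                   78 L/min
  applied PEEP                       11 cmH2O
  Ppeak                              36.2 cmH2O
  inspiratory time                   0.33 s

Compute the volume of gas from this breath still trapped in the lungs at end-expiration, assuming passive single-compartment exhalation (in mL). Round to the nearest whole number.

50

Flow: 78 L/min ÷ 60 = 1.3 L/s.
Vt = flow × Ti = 1.3 L/s × 0.33 s × 1000 mL/L = 429.0 mL.
R = (PIP − Pplat)/V̇ = (36.2 − 19.3) / 1.3 = 16.9/1.3 = 13.0 cmH2O·s/L.
C = Vt/(Pplat − PEEP) = 429.0 / (19.3 − 11) = 429.0/8.3 = 51.687 mL/cmH2O.
τ = R × C = 13.0 × 0.05169 L/cmH2O = 0.672 s.
Fraction remaining = e^(−Te/τ) = e^(−1.45/0.672) = 0.1156.
Trapped volume = 429.0 × 0.1156 = 49.592 mL.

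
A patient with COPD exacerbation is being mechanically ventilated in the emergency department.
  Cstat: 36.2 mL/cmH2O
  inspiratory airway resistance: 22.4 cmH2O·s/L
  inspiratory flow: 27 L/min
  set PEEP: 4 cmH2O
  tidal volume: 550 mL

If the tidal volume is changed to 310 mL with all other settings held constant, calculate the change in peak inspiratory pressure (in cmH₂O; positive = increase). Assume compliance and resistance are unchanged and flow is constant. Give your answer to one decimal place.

PIP = Vt/C + R·V̇ + PEEP (constant-flow equation of motion).
Only the elastic term changes: ΔPIP = ΔVt / C = (310 − 550) / 36.2 = -6.63 cmH2O.

-6.6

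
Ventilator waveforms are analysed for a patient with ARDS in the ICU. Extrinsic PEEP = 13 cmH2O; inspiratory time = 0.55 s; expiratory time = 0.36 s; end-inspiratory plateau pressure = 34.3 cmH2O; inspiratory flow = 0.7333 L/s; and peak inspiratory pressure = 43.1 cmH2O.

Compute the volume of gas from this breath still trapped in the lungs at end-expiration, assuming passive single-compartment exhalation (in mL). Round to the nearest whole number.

Vt = flow × Ti = 0.7333 L/s × 0.55 s × 1000 mL/L = 403.32 mL.
R = (PIP − Pplat)/V̇ = (43.1 − 34.3) / 0.7333 = 8.8/0.7333 = 12.001 cmH2O·s/L.
C = Vt/(Pplat − PEEP) = 403.32 / (34.3 − 13) = 403.32/21.3 = 18.935 mL/cmH2O.
τ = R × C = 12.001 × 0.01894 L/cmH2O = 0.2273 s.
Fraction remaining = e^(−Te/τ) = e^(−0.36/0.2273) = 0.2052.
Trapped volume = 403.32 × 0.2052 = 82.761 mL.

83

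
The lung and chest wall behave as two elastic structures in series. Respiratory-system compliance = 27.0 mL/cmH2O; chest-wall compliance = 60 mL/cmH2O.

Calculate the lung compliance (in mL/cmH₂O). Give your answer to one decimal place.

49.1

1/CL = 1/Crs − 1/Ccw.
1/CL = 1/27.0 − 1/60 = 0.02037.
CL = 49.092 mL/cmH2O.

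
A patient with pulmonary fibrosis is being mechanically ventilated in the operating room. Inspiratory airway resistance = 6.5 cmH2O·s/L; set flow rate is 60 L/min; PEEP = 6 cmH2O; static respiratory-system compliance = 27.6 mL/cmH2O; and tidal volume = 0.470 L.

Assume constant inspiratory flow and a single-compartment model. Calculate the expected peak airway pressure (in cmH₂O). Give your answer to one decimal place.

29.5

Flow: 60 L/min ÷ 60 = 1 L/s.
Equation of motion (constant flow): PIP = Vt/C + R·V̇ + PEEP.
PIP = 470/27.6 + 6.5×1 + 6 = 17.029 + 6.5 + 6 = 29.529 cmH2O.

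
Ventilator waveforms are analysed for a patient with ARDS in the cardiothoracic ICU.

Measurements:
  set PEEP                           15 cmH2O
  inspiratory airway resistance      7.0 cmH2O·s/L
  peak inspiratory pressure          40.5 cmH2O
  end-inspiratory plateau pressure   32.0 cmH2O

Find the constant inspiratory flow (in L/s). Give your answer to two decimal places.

flow = (PIP − Pplat) / Raw = 8.5 / 7.0 = 1.214 L/s.

1.21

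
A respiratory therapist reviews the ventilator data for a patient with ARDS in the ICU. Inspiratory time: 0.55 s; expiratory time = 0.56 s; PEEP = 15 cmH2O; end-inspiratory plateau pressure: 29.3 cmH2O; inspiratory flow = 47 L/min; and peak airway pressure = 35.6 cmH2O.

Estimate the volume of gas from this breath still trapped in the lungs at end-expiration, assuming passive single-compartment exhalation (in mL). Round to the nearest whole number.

Flow: 47 L/min ÷ 60 = 0.7833 L/s.
Vt = flow × Ti = 0.7833 L/s × 0.55 s × 1000 mL/L = 430.82 mL.
R = (PIP − Pplat)/V̇ = (35.6 − 29.3) / 0.7833 = 6.3/0.7833 = 8.043 cmH2O·s/L.
C = Vt/(Pplat − PEEP) = 430.82 / (29.3 − 15) = 430.82/14.3 = 30.127 mL/cmH2O.
τ = R × C = 8.043 × 0.03013 L/cmH2O = 0.2423 s.
Fraction remaining = e^(−Te/τ) = e^(−0.56/0.2423) = 0.09914.
Trapped volume = 430.82 × 0.09914 = 42.711 mL.

43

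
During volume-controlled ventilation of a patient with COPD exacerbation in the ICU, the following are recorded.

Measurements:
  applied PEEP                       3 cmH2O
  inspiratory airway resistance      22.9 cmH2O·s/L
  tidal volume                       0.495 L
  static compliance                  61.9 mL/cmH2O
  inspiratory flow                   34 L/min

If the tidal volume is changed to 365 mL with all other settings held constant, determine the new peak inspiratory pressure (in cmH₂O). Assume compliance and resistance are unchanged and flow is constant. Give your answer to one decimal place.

21.9

Flow: 34 L/min ÷ 60 = 0.5667 L/s.
PIP = Vt/C + R·V̇ + PEEP (constant-flow equation of motion).
Only the elastic term changes: ΔPIP = ΔVt / C = (365 − 495) / 61.9 = -2.1 cmH2O.
Original PIP = 495/61.9 + 22.9×0.5667 + 3 = 23.974 cmH2O; new PIP = 23.974 + (-2.1) = 21.874 cmH2O.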